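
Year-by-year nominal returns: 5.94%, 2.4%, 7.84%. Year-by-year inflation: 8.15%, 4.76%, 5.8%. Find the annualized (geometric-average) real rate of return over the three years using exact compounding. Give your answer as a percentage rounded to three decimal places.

Compound the nominal returns: 1.0594 × 1.0240 × 1.0784 = 1.16987593.
Compound inflation: 1.0815 × 1.0476 × 1.0580 = 1.19869221.
Deflate: 1.16987593 / 1.19869221 = 0.97596024.
Annualized real rate = 0.97596024^(1/3) − 1 = -0.8078% → -0.808%.

-0.808%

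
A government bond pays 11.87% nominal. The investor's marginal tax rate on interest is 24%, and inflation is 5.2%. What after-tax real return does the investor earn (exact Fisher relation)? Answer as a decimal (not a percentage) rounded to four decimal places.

0.0363

After-tax nominal return = 11.87% × (1 − 0.24) = 9.0212%.
1 + r = 1.090212 / 1.05200 = 1.036323
After-tax real rate = 1.036323 − 1 → 0.0363.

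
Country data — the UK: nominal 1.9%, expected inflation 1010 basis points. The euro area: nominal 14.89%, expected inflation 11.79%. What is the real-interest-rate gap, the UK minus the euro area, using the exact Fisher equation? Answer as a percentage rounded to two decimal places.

The UK: (1 + 0.0190)/(1 + 0.1010) − 1 = -7.4478%
The euro area: (1 + 0.1489)/(1 + 0.1179) − 1 = 2.7731%
Differential = -7.4478% − 2.7731% = -10.2208% → -10.22%.

-10.22%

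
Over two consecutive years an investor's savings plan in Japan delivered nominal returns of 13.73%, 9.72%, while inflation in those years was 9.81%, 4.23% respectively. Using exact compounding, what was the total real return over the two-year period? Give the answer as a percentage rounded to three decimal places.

9.025%

Compound the nominal returns: 1.1373 × 1.0972 = 1.247846.
Compound inflation: 1.0981 × 1.0423 = 1.144550.
Deflate: 1.247846 / 1.144550 = 1.090250.
Total real return = 1.090250 − 1 → 9.025%.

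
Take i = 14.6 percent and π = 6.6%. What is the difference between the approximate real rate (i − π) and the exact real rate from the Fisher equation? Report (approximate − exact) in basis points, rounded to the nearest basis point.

Approximate: r ≈ 14.600% − 6.600% = 8.0000%
Exact: (1 + 0.1460)/(1 + 0.0660) − 1 = 7.5047%
Error = 8.0000% − 7.5047% = 0.4953% → 50 basis points.

50 basis points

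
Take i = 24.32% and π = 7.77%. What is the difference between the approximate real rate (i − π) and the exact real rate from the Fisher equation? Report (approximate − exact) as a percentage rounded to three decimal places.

1.193%

Approximate: r ≈ 24.320% − 7.770% = 16.5500%
Exact: (1 + 0.2432)/(1 + 0.0777) − 1 = 15.3568%
Error = 16.5500% − 15.3568% = 1.1932% → 1.193%.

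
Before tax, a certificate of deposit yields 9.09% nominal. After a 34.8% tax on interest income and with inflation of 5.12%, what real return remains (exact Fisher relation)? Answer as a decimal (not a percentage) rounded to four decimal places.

After-tax nominal return = 9.09% × (1 − 0.348) = 5.92668%.
1 + r = 1.0592668 / 1.05120 = 1.007674
After-tax real rate = 1.007674 − 1 → 0.0077.

0.0077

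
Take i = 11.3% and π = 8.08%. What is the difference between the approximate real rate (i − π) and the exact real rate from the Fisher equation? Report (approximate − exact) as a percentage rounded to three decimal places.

Approximate: r ≈ 11.300% − 8.080% = 3.2200%
Exact: (1 + 0.1130)/(1 + 0.0808) − 1 = 2.9793%
Error = 3.2200% − 2.9793% = 0.2407% → 0.241%.

0.241%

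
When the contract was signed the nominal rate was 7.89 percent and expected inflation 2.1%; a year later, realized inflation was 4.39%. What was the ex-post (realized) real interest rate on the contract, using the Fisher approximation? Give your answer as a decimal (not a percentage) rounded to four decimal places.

Ex-post: 7.89% − 4.39% = 3.500%
So the realized real rate is 0.0350.

0.0350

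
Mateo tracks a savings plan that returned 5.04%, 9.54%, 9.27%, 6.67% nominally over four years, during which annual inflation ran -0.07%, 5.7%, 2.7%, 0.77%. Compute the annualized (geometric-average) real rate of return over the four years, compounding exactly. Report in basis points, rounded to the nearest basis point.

524 basis points

Compound the nominal returns: 1.0504 × 1.0954 × 1.0927 × 1.0667 = 1.34112941.
Compound inflation: 0.9993 × 1.0570 × 1.0270 × 1.0077 = 1.09313192.
Deflate: 1.34112941 / 1.09313192 = 1.22686877.
Annualized real rate = 1.22686877^(1/4) − 1 = 5.2445% → 524 basis points.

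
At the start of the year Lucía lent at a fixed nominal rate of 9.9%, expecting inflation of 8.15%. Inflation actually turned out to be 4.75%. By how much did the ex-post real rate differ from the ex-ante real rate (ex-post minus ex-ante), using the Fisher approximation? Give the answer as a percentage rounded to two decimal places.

Ex-ante: 9.9% − 8.15% = 1.750%
Ex-post: 9.9% − 4.75% = 5.150%
Difference (ex-post − ex-ante) = 3.4000% → 3.40%.

3.40%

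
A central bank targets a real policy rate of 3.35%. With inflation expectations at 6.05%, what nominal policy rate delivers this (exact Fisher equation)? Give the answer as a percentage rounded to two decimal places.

9.60%

(1 + i) = (1 + r)(1 + π) = 1.03350 × 1.06050 = 1.09602675
i = 1.09602675 − 1, so the required nominal rate is 9.60%.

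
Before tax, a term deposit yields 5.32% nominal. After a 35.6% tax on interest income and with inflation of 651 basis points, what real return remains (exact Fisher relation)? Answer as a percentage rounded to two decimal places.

-2.90%

After-tax nominal return = 5.32% × (1 − 0.356) = 3.42608%.
1 + r = 1.0342608 / 1.06510 = 0.971046
After-tax real rate = 0.971046 − 1 → -2.90%.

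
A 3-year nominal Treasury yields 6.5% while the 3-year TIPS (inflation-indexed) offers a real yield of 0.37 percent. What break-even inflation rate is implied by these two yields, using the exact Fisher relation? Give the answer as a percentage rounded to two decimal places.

(1 + π) = (1 + i)/(1 + r) = 1.06500 / 1.00370 = 1.061074
Break-even inflation = 1.061074 − 1 → 6.11%.

6.11%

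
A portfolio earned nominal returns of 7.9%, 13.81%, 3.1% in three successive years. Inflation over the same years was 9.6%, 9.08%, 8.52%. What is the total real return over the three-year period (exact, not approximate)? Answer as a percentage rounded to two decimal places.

Nominal growth factor = 1.0790 × 1.1381 × 1.0310 = 1.266078
Price-level growth factor = 1.0960 × 1.0908 × 1.0852 = 1.297375
Real growth factor = 1.266078 / 1.297375 = 0.975877
Total real return = 0.975877 − 1 → -2.41%.

-2.41%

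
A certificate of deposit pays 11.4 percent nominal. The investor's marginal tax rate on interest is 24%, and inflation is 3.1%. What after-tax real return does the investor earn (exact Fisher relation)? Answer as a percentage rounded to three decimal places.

After-tax nominal return = 11.4% × (1 − 0.24) = 8.6640%.
1 + r = 1.08664 / 1.03100 = 1.053967
After-tax real rate = 1.053967 − 1 → 5.397%.

5.397%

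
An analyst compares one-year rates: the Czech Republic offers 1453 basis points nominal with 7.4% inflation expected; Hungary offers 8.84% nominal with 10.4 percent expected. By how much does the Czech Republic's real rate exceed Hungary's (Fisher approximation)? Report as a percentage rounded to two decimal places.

The Czech Republic: 14.53% − 7.4% = 7.130%
Hungary: 8.84% − 10.4% = -1.560%
Differential = 8.690% → 8.69%.

8.69%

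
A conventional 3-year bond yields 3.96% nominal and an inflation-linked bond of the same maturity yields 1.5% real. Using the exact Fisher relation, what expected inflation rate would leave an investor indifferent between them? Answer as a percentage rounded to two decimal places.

(1 + π) = (1 + i)/(1 + r) = 1.03960 / 1.01500 = 1.024236
Break-even inflation = 1.024236 − 1 → 2.42%.

2.42%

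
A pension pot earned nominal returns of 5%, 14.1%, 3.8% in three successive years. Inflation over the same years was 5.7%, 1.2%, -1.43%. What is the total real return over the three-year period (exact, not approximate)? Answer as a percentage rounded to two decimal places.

17.94%

Compound the nominal returns: 1.0500 × 1.1410 × 1.0380 = 1.243576.
Compound inflation: 1.0570 × 1.0120 × 0.9857 = 1.054388.
Deflate: 1.243576 / 1.054388 = 1.179430.
Total real return = 1.179430 − 1 → 17.94%.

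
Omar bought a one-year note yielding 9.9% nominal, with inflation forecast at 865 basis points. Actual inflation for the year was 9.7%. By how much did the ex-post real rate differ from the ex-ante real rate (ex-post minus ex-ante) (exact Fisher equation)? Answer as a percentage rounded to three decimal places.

Ex-ante: (1 + 0.0990)/(1 + 0.0865) − 1 = 1.1505%
Ex-post: (1 + 0.0990)/(1 + 0.0970) − 1 = 0.1823%
Difference (ex-post − ex-ante) = -0.9682% → -0.968%.

-0.968%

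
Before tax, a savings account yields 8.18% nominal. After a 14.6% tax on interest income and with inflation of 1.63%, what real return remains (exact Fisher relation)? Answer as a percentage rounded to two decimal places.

5.27%

After-tax nominal return = 8.18% × (1 − 0.146) = 6.98572%.
1 + r = 1.0698572 / 1.01630 = 1.052698
After-tax real rate = 1.052698 − 1 → 5.27%.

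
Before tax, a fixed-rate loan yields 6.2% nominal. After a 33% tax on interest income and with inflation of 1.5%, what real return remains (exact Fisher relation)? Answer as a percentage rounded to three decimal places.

After-tax nominal return = 6.2% × (1 − 0.33) = 4.1540%.
1 + r = 1.04154 / 1.01500 = 1.026148
After-tax real rate = 1.026148 − 1 → 2.615%.

2.615%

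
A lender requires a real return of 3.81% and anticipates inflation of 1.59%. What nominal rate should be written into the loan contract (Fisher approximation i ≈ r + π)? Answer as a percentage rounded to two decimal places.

5.40%

i ≈ r + π = 3.81% + 1.59% = 5.40%.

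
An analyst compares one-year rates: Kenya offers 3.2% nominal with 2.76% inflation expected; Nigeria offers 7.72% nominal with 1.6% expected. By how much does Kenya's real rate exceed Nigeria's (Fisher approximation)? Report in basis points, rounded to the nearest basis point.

Kenya: 3.2% − 2.76% = 0.440%
Nigeria: 7.72% − 1.6% = 6.120%
Differential = -5.680% → -568 basis points.

-568 basis points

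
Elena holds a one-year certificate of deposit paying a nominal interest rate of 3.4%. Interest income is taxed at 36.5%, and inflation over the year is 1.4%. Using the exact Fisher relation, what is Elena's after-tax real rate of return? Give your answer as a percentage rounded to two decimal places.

After-tax nominal return = 3.4% × (1 − 0.365) = 2.1590%.
1 + r = 1.02159 / 1.01400 = 1.007485
After-tax real rate = 1.007485 − 1 → 0.75%.

0.75%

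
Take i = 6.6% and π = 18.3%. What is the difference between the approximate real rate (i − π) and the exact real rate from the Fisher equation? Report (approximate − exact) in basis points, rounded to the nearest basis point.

-181 basis points

Approximate: r ≈ 6.600% − 18.300% = -11.7000%
Exact: (1 + 0.0660)/(1 + 0.1830) − 1 = -9.8901%
Error = -11.7000% − (-9.8901%) = -1.8099% → -181 basis points.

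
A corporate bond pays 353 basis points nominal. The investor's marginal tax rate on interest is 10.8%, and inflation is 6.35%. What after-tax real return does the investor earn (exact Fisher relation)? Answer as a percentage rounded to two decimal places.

After-tax nominal return = 3.53% × (1 − 0.108) = 3.14876%.
1 + r = 1.0314876 / 1.06350 = 0.969899
After-tax real rate = 0.969899 − 1 → -3.01%.

-3.01%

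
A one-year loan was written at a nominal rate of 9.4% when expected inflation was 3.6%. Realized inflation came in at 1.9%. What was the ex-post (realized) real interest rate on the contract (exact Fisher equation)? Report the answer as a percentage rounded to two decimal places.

Ex-post: (1 + 0.0940)/(1 + 0.0190) − 1 = 7.3602%
So the realized real rate is 7.36%.

7.36%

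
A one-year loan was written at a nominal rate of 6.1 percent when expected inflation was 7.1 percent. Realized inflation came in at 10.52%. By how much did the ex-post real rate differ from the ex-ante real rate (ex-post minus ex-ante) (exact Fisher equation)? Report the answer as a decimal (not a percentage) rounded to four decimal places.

-0.0307

Ex-ante: (1 + 0.0610)/(1 + 0.0710) − 1 = -0.9337%
Ex-post: (1 + 0.0610)/(1 + 0.1052) − 1 = -3.9993%
Difference (ex-post − ex-ante) = -3.0656% → -0.0307.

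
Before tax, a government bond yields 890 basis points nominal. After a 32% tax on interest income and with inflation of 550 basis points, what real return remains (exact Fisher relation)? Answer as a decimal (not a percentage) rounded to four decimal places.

0.0052

After-tax nominal return = 8.9% × (1 − 0.32) = 6.0520%.
1 + r = 1.06052 / 1.05500 = 1.005232
After-tax real rate = 1.005232 − 1 → 0.0052.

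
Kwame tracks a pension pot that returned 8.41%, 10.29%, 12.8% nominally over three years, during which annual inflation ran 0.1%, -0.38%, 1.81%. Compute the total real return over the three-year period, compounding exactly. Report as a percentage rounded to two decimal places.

32.84%

Nominal growth factor = 1.0841 × 1.1029 × 1.1280 = 1.348698
Price-level growth factor = 1.0010 × 0.9962 × 1.0181 = 1.015245
Real growth factor = 1.348698 / 1.015245 = 1.328445
Total real return = 1.328445 − 1 → 32.84%.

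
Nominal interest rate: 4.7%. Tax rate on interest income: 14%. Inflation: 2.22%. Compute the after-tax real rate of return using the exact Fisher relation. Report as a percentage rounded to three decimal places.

After-tax nominal return = 4.7% × (1 − 0.14) = 4.0420%.
1 + r = 1.04042 / 1.02220 = 1.017824
After-tax real rate = 1.017824 − 1 → 1.782%.

1.782%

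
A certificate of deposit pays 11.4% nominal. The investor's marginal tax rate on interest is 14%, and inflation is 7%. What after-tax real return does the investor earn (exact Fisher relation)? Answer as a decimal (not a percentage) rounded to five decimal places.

0.02621

After-tax nominal return = 11.4% × (1 − 0.14) = 9.8040%.
1 + r = 1.09804 / 1.07000 = 1.026206
After-tax real rate = 1.026206 − 1 → 0.02621.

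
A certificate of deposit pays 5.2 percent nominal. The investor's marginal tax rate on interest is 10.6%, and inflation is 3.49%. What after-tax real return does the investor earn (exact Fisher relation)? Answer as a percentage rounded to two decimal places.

After-tax nominal return = 5.2% × (1 − 0.106) = 4.6488%.
1 + r = 1.046488 / 1.03490 = 1.011197
After-tax real rate = 1.011197 − 1 → 1.12%.

1.12%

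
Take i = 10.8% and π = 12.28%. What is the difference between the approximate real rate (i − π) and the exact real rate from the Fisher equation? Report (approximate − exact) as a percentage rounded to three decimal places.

Approximate: r ≈ 10.800% − 12.280% = -1.4800%
Exact: (1 + 0.1080)/(1 + 0.1228) − 1 = -1.3181%
Error = -1.4800% − (-1.3181%) = -0.1619% → -0.162%.

-0.162%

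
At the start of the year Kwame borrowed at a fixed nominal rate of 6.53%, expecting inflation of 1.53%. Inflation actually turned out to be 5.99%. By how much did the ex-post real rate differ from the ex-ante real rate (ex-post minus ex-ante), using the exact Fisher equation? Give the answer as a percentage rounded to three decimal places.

Ex-ante: (1 + 0.0653)/(1 + 0.0153) − 1 = 4.9247%
Ex-post: (1 + 0.0653)/(1 + 0.0599) − 1 = 0.5095%
Difference (ex-post − ex-ante) = -4.4152% → -4.415%.

-4.415%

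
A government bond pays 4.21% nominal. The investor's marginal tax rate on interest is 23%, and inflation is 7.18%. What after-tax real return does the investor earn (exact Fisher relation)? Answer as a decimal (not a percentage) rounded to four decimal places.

After-tax nominal return = 4.21% × (1 − 0.23) = 3.2417%.
1 + r = 1.032417 / 1.07180 = 0.963255
After-tax real rate = 0.963255 − 1 → -0.0367.

-0.0367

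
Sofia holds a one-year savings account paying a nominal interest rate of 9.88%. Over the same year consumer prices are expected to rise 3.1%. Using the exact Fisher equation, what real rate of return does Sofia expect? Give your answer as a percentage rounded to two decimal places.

By the Fisher equation, 1 + r = (1 + i)/(1 + π).
1 + r = 1.09880 / 1.03100 = 1.065761
r = 1.065761 − 1 = 6.5761%, i.e. 6.58%.

6.58%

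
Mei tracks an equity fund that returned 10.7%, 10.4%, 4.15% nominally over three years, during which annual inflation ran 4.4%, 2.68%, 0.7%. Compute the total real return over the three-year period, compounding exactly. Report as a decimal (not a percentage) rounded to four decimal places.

0.1791

Nominal growth factor = 1.1070 × 1.1040 × 1.0415 = 1.272846
Price-level growth factor = 1.0440 × 1.0268 × 1.0070 = 1.079483
Real growth factor = 1.272846 / 1.079483 = 1.179126
Total real return = 1.179126 − 1 → 0.1791.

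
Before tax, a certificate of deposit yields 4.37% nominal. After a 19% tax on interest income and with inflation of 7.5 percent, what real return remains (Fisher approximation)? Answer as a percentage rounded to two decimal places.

After-tax nominal return = 4.37% × (1 − 0.19) = 3.5397%.
r ≈ 3.5397% − 7.5% → -3.96%.

-3.96%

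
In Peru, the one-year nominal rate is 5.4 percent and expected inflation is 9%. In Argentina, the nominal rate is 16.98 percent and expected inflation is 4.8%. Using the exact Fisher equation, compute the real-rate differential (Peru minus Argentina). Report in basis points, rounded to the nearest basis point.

Peru: (1 + 0.0540)/(1 + 0.0900) − 1 = -3.3028%
Argentina: (1 + 0.1698)/(1 + 0.0480) − 1 = 11.6221%
Differential = -3.3028% − 11.6221% = -14.9249% → -1492 basis points.

-1492 basis points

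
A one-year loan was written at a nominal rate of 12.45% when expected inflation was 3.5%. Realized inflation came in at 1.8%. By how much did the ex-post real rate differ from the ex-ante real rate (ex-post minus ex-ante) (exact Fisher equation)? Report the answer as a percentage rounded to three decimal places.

Ex-ante: (1 + 0.1245)/(1 + 0.0350) − 1 = 8.6473%
Ex-post: (1 + 0.1245)/(1 + 0.0180) − 1 = 10.4617%
Difference (ex-post − ex-ante) = 1.8143% → 1.814%.

1.814%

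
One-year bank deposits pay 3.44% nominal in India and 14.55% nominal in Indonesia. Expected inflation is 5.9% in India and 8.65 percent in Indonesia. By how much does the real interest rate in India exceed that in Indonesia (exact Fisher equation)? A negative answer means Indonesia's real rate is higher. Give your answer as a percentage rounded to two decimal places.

-7.75%

India: (1 + 0.0344)/(1 + 0.0590) − 1 = -2.3229%
Indonesia: (1 + 0.1455)/(1 + 0.0865) − 1 = 5.4303%
Differential = -2.3229% − 5.4303% = -7.7532% → -7.75%.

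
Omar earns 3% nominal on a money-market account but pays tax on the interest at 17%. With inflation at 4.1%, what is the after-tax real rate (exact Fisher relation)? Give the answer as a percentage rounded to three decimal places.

-1.547%

After-tax nominal return = 3% × (1 − 0.17) = 2.4900%.
1 + r = 1.02490 / 1.04100 = 0.984534
After-tax real rate = 0.984534 − 1 → -1.547%.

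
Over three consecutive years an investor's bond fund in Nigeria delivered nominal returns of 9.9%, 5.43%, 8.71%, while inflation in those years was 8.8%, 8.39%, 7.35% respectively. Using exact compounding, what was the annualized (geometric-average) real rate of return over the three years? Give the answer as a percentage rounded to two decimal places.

Nominal growth factor = 1.0990 × 1.0543 × 1.0871 = 1.25959635
Price-level growth factor = 1.0880 × 1.0839 × 1.0735 = 1.26596052
Real growth factor = 1.25959635 / 1.26596052 = 0.99497286
Annualized real rate = 0.99497286^(1/3) − 1 = -0.1679% → -0.17%.

-0.17%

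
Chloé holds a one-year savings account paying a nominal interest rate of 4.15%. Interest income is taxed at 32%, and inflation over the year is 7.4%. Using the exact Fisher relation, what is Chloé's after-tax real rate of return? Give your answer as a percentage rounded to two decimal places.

After-tax nominal return = 4.15% × (1 − 0.32) = 2.8220%.
1 + r = 1.02822 / 1.07400 = 0.957374
After-tax real rate = 0.957374 − 1 → -4.26%.

-4.26%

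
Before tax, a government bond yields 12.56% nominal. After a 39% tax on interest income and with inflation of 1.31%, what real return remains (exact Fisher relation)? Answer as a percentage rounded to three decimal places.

6.269%

After-tax nominal return = 12.56% × (1 − 0.39) = 7.6616%.
1 + r = 1.076616 / 1.01310 = 1.0626947
After-tax real rate = 1.0626947 − 1 → 6.269%.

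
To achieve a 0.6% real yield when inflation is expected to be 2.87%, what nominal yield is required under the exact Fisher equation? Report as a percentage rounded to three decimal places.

(1 + i) = (1 + r)(1 + π) = 1.00600 × 1.02870 = 1.0348722
i = 1.0348722 − 1, so the required nominal rate is 3.487%.

3.487%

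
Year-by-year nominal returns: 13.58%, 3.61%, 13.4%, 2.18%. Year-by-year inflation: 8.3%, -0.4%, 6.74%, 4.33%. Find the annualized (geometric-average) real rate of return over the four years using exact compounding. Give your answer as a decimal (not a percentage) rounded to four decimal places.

Nominal growth factor = 1.1358 × 1.0361 × 1.1340 × 1.0218 = 1.36358587
Price-level growth factor = 1.0830 × 0.9960 × 1.0674 × 1.0433 = 1.20122455
Real growth factor = 1.36358587 / 1.20122455 = 1.13516316
Annualized real rate = 1.13516316^(1/4) − 1 = 3.2202% → 0.0322.

0.0322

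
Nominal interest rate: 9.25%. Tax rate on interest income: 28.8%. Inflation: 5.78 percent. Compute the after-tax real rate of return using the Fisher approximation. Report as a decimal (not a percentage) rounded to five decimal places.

0.00806

After-tax nominal return = 9.25% × (1 − 0.288) = 6.5860%.
r ≈ 6.5860% − 5.78% → 0.00806.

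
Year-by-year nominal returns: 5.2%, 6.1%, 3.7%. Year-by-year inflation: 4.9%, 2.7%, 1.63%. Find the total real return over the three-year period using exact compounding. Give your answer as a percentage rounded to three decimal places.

5.716%

Nominal growth factor = 1.0520 × 1.0610 × 1.0370 = 1.157470
Price-level growth factor = 1.0490 × 1.0270 × 1.0163 = 1.094883
Real growth factor = 1.157470 / 1.094883 = 1.057163
Total real return = 1.057163 − 1 → 5.716%.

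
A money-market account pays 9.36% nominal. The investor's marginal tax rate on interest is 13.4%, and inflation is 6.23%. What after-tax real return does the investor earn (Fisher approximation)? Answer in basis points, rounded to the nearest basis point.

After-tax nominal return = 9.36% × (1 − 0.134) = 8.10576%.
r ≈ 8.10576% − 6.23% → 188 basis points.

188 basis points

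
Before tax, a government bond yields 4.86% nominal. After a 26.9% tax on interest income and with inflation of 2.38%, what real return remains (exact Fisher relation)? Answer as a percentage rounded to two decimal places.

1.15%

After-tax nominal return = 4.86% × (1 − 0.269) = 3.55266%.
1 + r = 1.0355266 / 1.02380 = 1.011454
After-tax real rate = 1.011454 − 1 → 1.15%.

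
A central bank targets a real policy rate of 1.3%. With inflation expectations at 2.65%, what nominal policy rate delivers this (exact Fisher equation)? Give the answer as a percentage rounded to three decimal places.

3.984%

(1 + i) = (1 + r)(1 + π) = 1.01300 × 1.02650 = 1.0398445
i = 1.0398445 − 1, so the required nominal rate is 3.984%.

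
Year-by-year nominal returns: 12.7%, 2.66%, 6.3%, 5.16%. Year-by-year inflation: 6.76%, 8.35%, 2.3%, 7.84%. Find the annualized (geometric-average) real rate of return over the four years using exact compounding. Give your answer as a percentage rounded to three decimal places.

0.335%

Compound the nominal returns: 1.1270 × 1.0266 × 1.0630 × 1.0516 = 1.29332901.
Compound inflation: 1.0676 × 1.0835 × 1.0230 × 1.0784 = 1.27612434.
Deflate: 1.29332901 / 1.27612434 = 1.01348196.
Annualized real rate = 1.01348196^(1/4) − 1 = 0.3354% → 0.335%.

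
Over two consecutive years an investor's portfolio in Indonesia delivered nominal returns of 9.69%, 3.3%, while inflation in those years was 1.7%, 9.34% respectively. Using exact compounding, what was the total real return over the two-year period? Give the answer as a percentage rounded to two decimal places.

1.90%

Nominal growth factor = 1.0969 × 1.0330 = 1.133098
Price-level growth factor = 1.0170 × 1.0934 = 1.111988
Real growth factor = 1.133098 / 1.111988 = 1.018984
Total real return = 1.018984 − 1 → 1.90%.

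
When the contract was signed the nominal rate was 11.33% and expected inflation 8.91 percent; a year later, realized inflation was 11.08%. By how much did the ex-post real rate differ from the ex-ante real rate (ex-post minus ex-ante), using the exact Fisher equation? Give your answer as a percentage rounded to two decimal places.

Ex-ante: (1 + 0.1133)/(1 + 0.0891) − 1 = 2.2220%
Ex-post: (1 + 0.1133)/(1 + 0.1108) − 1 = 0.2251%
Difference (ex-post − ex-ante) = -1.9970% → -2.00%.

-2.00%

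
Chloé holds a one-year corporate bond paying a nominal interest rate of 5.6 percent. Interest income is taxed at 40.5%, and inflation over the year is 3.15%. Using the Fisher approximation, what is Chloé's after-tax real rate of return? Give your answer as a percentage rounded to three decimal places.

0.182%

After-tax nominal return = 5.6% × (1 − 0.405) = 3.3320%.
r ≈ 3.3320% − 3.15% → 0.182%.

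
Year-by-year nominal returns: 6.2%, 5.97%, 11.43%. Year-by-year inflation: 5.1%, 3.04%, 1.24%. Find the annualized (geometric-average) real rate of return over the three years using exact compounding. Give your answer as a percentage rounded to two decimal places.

Nominal growth factor = 1.0620 × 1.0597 × 1.1143 = 1.25403478
Price-level growth factor = 1.0510 × 1.0304 × 1.0124 = 1.09637898
Real growth factor = 1.25403478 / 1.09637898 = 1.14379680
Annualized real rate = 1.14379680^(1/3) − 1 = 4.5802% → 4.58%.

4.58%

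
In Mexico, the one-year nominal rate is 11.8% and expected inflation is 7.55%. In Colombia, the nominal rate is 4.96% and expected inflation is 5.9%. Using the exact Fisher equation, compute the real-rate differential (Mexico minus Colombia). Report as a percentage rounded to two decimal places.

Mexico: (1 + 0.1180)/(1 + 0.0755) − 1 = 3.9517%
Colombia: (1 + 0.0496)/(1 + 0.0590) − 1 = -0.8876%
Differential = 3.9517% − (-0.8876%) = 4.8393% → 4.84%.

4.84%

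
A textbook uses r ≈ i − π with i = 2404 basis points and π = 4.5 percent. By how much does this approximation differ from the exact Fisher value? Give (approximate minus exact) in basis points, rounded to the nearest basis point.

Approximate: r ≈ 24.040% − 4.500% = 19.5400%
Exact: (1 + 0.2404)/(1 + 0.0450) − 1 = 18.6986%
Error = 19.5400% − 18.6986% = 0.8414% → 84 basis points.

84 basis points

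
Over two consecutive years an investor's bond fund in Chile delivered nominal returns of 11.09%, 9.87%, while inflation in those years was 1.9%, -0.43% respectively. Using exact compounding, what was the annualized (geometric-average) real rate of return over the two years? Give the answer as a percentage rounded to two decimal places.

Nominal growth factor = 1.1109 × 1.0987 = 1.22054583
Price-level growth factor = 1.0190 × 0.9957 = 1.01461830
Real growth factor = 1.22054583 / 1.01461830 = 1.20296059
Annualized real rate = 1.20296059^(1/2) − 1 = 9.6796% → 9.68%.

9.68%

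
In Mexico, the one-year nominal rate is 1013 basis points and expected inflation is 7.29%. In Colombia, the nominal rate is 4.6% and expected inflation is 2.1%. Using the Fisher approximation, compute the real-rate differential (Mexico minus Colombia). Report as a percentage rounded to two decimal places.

0.34%

Mexico: 10.13% − 7.29% = 2.840%
Colombia: 4.6% − 2.1% = 2.500%
Differential = 0.340% → 0.34%.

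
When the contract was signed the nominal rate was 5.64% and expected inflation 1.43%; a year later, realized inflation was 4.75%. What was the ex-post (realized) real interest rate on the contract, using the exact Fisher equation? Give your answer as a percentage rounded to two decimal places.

0.85%

Ex-post: (1 + 0.0564)/(1 + 0.0475) − 1 = 0.8496%
So the realized real rate is 0.85%.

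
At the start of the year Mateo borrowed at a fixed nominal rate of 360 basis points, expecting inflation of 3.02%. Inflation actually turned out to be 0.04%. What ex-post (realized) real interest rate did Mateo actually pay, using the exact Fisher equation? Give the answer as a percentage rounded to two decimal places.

Ex-post: (1 + 0.0360)/(1 + 0.0004) − 1 = 3.5586%
So the realized real rate is 3.56%.

3.56%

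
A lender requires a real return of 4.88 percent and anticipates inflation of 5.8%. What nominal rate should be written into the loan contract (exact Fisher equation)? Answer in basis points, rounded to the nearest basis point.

1096 basis points

(1 + i) = (1 + r)(1 + π) = 1.04880 × 1.05800 = 1.1096304
i = 1.1096304 − 1, so the required nominal rate is 1096 basis points.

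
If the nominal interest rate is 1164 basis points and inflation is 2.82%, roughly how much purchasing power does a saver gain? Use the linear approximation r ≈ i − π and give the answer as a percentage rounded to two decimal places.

r ≈ i − π = 11.64% − 2.82% = 8.82%.

8.82%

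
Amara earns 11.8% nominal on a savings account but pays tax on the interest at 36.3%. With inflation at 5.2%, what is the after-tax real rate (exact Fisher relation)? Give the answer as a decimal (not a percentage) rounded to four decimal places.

After-tax nominal return = 11.8% × (1 − 0.363) = 7.5166%.
1 + r = 1.075166 / 1.05200 = 1.022021
After-tax real rate = 1.022021 − 1 → 0.0220.

0.0220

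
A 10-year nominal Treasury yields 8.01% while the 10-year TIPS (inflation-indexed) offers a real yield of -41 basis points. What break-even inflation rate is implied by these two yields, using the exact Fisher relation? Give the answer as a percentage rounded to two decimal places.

(1 + π) = (1 + i)/(1 + r) = 1.08010 / 0.99590 = 1.084547
Break-even inflation = 1.084547 − 1 → 8.45%.

8.45%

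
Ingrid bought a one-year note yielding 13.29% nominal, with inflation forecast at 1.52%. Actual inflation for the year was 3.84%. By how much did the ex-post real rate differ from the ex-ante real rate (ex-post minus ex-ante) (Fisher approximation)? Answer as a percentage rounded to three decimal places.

Ex-ante: 13.29% − 1.52% = 11.770%
Ex-post: 13.29% − 3.84% = 9.450%
Difference (ex-post − ex-ante) = -2.3200% → -2.320%.

-2.320%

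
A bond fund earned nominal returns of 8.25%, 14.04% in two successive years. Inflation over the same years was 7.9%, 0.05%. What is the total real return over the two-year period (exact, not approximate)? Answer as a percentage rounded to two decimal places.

14.35%

Compound the nominal returns: 1.0825 × 1.1404 = 1.234483.
Compound inflation: 1.0790 × 1.0005 = 1.079540.
Deflate: 1.234483 / 1.079540 = 1.143527.
Total real return = 1.143527 − 1 → 14.35%.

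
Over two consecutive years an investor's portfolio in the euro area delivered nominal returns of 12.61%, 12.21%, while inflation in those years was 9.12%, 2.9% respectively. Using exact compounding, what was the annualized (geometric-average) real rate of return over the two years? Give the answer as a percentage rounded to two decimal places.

Nominal growth factor = 1.1261 × 1.1221 = 1.26359681
Price-level growth factor = 1.0912 × 1.0290 = 1.12284480
Real growth factor = 1.26359681 / 1.12284480 = 1.12535304
Annualized real rate = 1.12535304^(1/2) − 1 = 6.0827% → 6.08%.

6.08%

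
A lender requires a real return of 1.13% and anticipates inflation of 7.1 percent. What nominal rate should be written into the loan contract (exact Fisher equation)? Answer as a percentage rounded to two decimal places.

(1 + i) = (1 + r)(1 + π) = 1.01130 × 1.07100 = 1.0831023
i = 1.0831023 − 1, so the required nominal rate is 8.31%.

8.31%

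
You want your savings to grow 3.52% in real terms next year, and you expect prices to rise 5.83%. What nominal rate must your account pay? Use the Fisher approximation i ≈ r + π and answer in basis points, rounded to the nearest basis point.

i ≈ r + π = 3.52% + 5.83% = 935 basis points.

935 basis points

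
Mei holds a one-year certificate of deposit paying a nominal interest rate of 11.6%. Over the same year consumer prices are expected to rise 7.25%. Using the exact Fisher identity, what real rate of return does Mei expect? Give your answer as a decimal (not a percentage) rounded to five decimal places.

0.04056

By the Fisher identity, 1 + r = (1 + i)/(1 + π).
1 + r = 1.11600 / 1.07250 = 1.040559
r = 1.040559 − 1 = 4.0559%, i.e. 0.04056.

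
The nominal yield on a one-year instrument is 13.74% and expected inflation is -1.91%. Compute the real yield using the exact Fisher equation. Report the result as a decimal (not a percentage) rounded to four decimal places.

0.1595

1 + r = 1.13740 / 0.98090 = 1.159547
r = 1.159547 − 1 = 15.9547%, i.e. 0.1595.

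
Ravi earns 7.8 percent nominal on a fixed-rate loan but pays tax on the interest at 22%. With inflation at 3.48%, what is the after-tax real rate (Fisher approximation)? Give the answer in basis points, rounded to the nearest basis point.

260 basis points

After-tax nominal return = 7.8% × (1 − 0.22) = 6.0840%.
r ≈ 6.0840% − 3.48% → 260 basis points.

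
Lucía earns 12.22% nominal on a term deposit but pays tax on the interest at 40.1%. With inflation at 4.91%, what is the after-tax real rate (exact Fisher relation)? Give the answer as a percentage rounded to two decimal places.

After-tax nominal return = 12.22% × (1 − 0.401) = 7.31978%.
1 + r = 1.0731978 / 1.04910 = 1.022970
After-tax real rate = 1.022970 − 1 → 2.30%.

2.30%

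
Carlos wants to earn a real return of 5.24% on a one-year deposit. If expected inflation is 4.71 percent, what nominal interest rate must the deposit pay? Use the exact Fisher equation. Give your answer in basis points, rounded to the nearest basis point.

(1 + i) = (1 + r)(1 + π) = 1.05240 × 1.04710 = 1.10196804
i = 1.10196804 − 1, so the required nominal rate is 1020 basis points.

1020 basis points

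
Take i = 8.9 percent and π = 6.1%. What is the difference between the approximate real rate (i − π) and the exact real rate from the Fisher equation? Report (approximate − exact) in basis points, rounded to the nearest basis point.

Approximate: r ≈ 8.900% − 6.100% = 2.8000%
Exact: (1 + 0.0890)/(1 + 0.0610) − 1 = 2.6390%
Error = 2.8000% − 2.6390% = 0.1610% → 16 basis points.

16 basis points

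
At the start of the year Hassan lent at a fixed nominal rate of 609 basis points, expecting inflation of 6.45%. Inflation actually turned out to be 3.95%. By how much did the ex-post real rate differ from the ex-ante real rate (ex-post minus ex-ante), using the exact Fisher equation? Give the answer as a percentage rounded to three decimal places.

Ex-ante: (1 + 0.0609)/(1 + 0.0645) − 1 = -0.3382%
Ex-post: (1 + 0.0609)/(1 + 0.0395) − 1 = 2.0587%
Difference (ex-post − ex-ante) = 2.3969% → 2.397%.

2.397%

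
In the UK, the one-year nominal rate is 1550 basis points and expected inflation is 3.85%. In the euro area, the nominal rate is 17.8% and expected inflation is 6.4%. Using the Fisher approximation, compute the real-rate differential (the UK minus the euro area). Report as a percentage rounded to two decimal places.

0.25%

The UK: 15.5% − 3.85% = 11.650%
The euro area: 17.8% − 6.4% = 11.400%
Differential = 0.250% → 0.25%.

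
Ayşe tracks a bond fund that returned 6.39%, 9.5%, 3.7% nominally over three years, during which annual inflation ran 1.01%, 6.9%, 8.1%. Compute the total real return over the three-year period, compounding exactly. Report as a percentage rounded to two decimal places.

3.50%

Compound the nominal returns: 1.0639 × 1.0950 × 1.0370 = 1.208074.
Compound inflation: 1.0101 × 1.0690 × 1.0810 = 1.167260.
Deflate: 1.208074 / 1.167260 = 1.034966.
Total real return = 1.034966 − 1 → 3.50%.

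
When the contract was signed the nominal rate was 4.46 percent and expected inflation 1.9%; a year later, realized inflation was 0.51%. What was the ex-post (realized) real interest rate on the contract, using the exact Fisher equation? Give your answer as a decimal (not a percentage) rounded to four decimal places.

Ex-post: (1 + 0.0446)/(1 + 0.0051) − 1 = 3.9300%
So the realized real rate is 0.0393.

0.0393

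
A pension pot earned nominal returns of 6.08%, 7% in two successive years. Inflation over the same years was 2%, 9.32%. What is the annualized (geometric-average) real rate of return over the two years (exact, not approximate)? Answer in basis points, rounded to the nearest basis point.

Compound the nominal returns: 1.0608 × 1.0700 = 1.13505600.
Compound inflation: 1.0200 × 1.0932 = 1.11506400.
Deflate: 1.13505600 / 1.11506400 = 1.01792902.
Annualized real rate = 1.01792902^(1/2) − 1 = 0.8925% → 89 basis points.

89 basis points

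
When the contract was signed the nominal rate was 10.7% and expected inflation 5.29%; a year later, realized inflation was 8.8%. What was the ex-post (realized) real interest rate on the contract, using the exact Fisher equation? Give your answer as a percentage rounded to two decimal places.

1.75%

Ex-post: (1 + 0.1070)/(1 + 0.0880) − 1 = 1.7463%
So the realized real rate is 1.75%.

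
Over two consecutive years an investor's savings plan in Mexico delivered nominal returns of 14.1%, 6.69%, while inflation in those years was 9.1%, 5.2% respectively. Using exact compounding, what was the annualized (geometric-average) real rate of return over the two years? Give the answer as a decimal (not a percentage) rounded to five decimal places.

0.02987

Nominal growth factor = 1.1410 × 1.0669 = 1.217332900
Price-level growth factor = 1.0910 × 1.0520 = 1.147732000
Real growth factor = 1.217332900 / 1.147732000 = 1.060642119
Annualized real rate = 1.060642119^(1/2) − 1 = 2.98748% → 0.02987.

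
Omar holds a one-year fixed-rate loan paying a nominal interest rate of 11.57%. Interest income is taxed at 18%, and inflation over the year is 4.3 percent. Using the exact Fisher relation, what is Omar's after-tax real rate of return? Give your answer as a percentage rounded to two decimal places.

After-tax nominal return = 11.57% × (1 − 0.18) = 9.4874%.
1 + r = 1.094874 / 1.04300 = 1.049735
After-tax real rate = 1.049735 − 1 → 4.97%.

4.97%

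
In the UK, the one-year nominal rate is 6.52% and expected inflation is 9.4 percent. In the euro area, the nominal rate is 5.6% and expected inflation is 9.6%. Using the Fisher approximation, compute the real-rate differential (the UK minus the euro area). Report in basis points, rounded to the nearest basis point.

The UK: 6.52% − 9.4% = -2.880%
The euro area: 5.6% − 9.6% = -4.000%
Differential = 1.120% → 112 basis points.

112 basis points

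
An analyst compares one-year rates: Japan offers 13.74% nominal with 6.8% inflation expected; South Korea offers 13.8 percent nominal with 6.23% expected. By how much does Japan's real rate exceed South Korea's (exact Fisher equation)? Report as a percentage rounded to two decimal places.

-0.63%

Japan: (1 + 0.1374)/(1 + 0.0680) − 1 = 6.4981%
South Korea: (1 + 0.1380)/(1 + 0.0623) − 1 = 7.1260%
Differential = 6.4981% − 7.1260% = -0.6279% → -0.63%.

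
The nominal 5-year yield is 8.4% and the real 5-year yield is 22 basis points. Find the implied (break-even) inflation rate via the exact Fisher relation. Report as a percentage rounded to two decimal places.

8.16%

(1 + π) = (1 + i)/(1 + r) = 1.08400 / 1.00220 = 1.081620
Break-even inflation = 1.081620 − 1 → 8.16%.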